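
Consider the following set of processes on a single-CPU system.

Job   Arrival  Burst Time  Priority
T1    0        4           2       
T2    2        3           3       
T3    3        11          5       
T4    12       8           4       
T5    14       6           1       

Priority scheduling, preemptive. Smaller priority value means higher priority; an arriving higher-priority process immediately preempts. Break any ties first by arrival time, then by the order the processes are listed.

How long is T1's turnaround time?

4

Gantt: | T1 0-4 | T2 4-7 | T3 7-12 | T4 12-14 | T5 14-20 | T4 20-26 | T3 26-32 |
Completion: T1=4  T2=7  T3=32  T4=26  T5=20
Turnaround (C−A): T1=4  T2=5  T3=29  T4=14  T5=6
Turnaround(T1) = completion − arrival = 4 − 0 = 4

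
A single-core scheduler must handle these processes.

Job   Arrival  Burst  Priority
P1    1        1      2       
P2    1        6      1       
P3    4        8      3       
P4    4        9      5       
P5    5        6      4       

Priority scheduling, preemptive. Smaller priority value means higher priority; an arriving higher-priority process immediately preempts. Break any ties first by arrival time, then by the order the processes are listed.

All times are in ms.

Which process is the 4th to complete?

P5

Schedule: | idle 0-1 | P2 1-7 | P1 7-8 | P3 8-16 | P5 16-22 | P4 22-31 |
Completion: P1=8  P2=7  P3=16  P4=31  P5=22
Turnaround (C−A): P1=7  P2=6  P3=12  P4=27  P5=17
Finish order: P2 → P1 → P3 → P5 → P4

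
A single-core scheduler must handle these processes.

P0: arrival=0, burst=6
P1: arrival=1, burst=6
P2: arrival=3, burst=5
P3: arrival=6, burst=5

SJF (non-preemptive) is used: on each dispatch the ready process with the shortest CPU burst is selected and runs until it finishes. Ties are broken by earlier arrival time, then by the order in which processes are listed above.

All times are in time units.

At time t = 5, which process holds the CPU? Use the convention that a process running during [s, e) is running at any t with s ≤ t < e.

Gantt: | P0 0-6 | P2 6-11 | P3 11-16 | P1 16-22 |
Completion: P0=6  P1=22  P2=11  P3=16
Turnaround (C−A): P0=6  P1=21  P2=8  P3=10

P0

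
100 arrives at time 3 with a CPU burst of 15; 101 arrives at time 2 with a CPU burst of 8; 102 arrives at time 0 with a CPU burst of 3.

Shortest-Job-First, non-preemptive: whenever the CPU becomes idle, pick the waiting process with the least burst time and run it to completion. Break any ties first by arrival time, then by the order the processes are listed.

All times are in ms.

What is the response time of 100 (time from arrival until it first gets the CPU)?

Gantt: | 102 0-3 | 101 3-11 | 100 11-26 |
Completion: 100=26  101=11  102=3
Response(100) = first start − arrival = 11 − 3 = 8

8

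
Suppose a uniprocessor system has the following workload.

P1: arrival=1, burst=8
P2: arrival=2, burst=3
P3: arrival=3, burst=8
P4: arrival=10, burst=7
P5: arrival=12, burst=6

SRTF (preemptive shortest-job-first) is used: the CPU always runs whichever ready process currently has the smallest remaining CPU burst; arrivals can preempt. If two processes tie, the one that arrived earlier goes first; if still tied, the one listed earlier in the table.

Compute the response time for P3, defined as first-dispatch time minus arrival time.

Timeline: | idle 0-1 | P1 1-2 | P2 2-5 | P1 5-12 | P5 12-18 | P4 18-25 | P3 25-33 |
Completion: P1=12  P2=5  P3=33  P4=25  P5=18
Turnaround (C−A): P1=11  P2=3  P3=30  P4=15  P5=6
Response(P3) = first start − arrival = 25 − 3 = 22

22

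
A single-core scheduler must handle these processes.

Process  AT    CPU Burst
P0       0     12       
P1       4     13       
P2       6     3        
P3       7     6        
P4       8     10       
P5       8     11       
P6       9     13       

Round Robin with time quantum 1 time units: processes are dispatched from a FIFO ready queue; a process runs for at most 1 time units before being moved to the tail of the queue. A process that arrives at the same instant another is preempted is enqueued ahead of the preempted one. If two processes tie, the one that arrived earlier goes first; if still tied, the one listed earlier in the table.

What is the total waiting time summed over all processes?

258

Gantt: | P0 0-4 | P1 4-5 | P0 5-6 | P1 6-7 | P2 7-8 | P0 8-9 | P3 9-10 | P1 10-11 | P4 11-12 | P5 12-13 | P2 13-14 | P6 14-15 | P0 15-16 | P3 16-17 | P1 17-18 | P4 18-19 | P5 19-20 | P2 20-21 | P6 21-22 | P0 22-23 | P3 23-24 | P1 24-25 | P4 25-26 | P5 26-27 | P6 27-28 | P0 28-29 | P3 29-30 | P1 30-31 | P4 31-32 | P5 32-33 | P6 33-34 | P0 34-35 | P3 35-36 | P1 36-37 | P4 37-38 | P5 38-39 | P6 39-40 | P0 40-41 | P3 41-42 | P1 42-43 | P4 43-44 | P5 44-45 | P6 45-46 | P0 46-47 | P1 47-48 | P4 48-49 | P5 49-50 | P6 50-51 | P1 51-52 | P4 52-53 | P5 53-54 | P6 54-55 | P1 55-56 | P4 56-57 | P5 57-58 | P6 58-59 | P1 59-60 | P4 60-61 | P5 61-62 | P6 62-63 | P1 63-64 | P5 64-65 | P6 65-68 |
Completion: P0=47  P1=64  P2=21  P3=42  P4=61  P5=65  P6=68
Turnaround (C−A): P0=47  P1=60  P2=15  P3=35  P4=53  P5=57  P6=59
Waiting = turnaround − burst: P0=35, P1=47, P2=12, P3=29, P4=43, P5=46, P6=46
Total waiting = 35 + 47 + 12 + 29 + 43 + 46 + 46 = 258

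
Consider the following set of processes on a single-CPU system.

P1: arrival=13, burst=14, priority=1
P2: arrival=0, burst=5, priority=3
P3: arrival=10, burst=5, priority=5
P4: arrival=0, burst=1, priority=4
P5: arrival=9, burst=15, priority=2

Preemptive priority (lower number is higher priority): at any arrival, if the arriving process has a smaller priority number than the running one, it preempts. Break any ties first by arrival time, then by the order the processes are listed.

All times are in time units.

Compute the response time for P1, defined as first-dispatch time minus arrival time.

0

Schedule: | P2 0-5 | P4 5-6 | idle 6-9 | P5 9-13 | P1 13-27 | P5 27-38 | P3 38-43 |
Completion: P1=27  P2=5  P3=43  P4=6  P5=38
Turnaround (C−A): P1=14  P2=5  P3=33  P4=6  P5=29
Response(P1) = first start − arrival = 13 − 13 = 0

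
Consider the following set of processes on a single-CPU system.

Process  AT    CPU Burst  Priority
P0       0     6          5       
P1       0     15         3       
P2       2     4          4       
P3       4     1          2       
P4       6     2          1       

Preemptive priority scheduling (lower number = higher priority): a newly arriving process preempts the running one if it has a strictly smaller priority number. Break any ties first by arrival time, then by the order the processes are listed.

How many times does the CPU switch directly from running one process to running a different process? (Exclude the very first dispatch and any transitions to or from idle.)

Gantt: | P1 0-4 | P3 4-5 | P1 5-6 | P4 6-8 | P1 8-18 | P2 18-22 | P0 22-28 |
Completion: P0=28  P1=18  P2=22  P3=5  P4=8

6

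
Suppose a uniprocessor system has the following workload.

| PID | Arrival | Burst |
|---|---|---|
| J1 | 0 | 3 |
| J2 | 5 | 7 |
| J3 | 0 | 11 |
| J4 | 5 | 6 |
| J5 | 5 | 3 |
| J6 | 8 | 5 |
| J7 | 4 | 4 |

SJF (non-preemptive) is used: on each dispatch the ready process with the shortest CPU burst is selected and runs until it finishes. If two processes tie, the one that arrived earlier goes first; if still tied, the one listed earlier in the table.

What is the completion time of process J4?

Schedule: | J1 0-3 | J3 3-14 | J5 14-17 | J7 17-21 | J6 21-26 | J4 26-32 | J2 32-39 |
Completion: J1=3  J2=39  J3=14  J4=32  J5=17  J6=26  J7=21
Turnaround (C−A): J1=3  J2=34  J3=14  J4=27  J5=12  J6=18  J7=17

32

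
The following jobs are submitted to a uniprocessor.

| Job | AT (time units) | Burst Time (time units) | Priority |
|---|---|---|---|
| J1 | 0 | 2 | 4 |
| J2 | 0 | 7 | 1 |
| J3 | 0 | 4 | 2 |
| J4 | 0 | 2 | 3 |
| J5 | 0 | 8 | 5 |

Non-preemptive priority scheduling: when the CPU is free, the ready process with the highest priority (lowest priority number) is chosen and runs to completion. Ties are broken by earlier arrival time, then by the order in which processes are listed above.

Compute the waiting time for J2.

0

Schedule: | J2 0-7 | J3 7-11 | J4 11-13 | J1 13-15 | J5 15-23 |
Completion: J1=15  J2=7  J3=11  J4=13  J5=23
Waiting(J2) = turnaround − burst = 7 − 7 = 0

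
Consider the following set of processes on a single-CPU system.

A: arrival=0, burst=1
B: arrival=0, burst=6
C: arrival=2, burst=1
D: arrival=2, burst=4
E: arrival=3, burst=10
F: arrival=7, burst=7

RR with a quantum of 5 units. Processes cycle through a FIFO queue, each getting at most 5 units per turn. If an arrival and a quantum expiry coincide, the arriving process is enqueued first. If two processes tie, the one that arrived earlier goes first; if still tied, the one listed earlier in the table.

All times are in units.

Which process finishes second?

C

Timeline: | A 0-1 | B 1-6 | C 6-7 | D 7-11 | E 11-16 | B 16-17 | F 17-22 | E 22-27 | F 27-29 |
Completion: A=1  B=17  C=7  D=11  E=27  F=29
Turnaround (C−A): A=1  B=17  C=5  D=9  E=24  F=22
Finish order: A → C → D → B → E → F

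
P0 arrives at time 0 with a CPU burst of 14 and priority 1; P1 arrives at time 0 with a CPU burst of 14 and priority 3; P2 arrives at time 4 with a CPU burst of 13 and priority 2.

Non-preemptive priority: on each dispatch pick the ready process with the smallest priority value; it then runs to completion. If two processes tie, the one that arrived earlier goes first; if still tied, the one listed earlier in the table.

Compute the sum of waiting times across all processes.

37

Timeline: | P0 0-14 | P2 14-27 | P1 27-41 |
Completion: P0=14  P1=41  P2=27
Waiting = turnaround − burst: P0=0, P1=27, P2=10
Total waiting = 0 + 27 + 10 = 37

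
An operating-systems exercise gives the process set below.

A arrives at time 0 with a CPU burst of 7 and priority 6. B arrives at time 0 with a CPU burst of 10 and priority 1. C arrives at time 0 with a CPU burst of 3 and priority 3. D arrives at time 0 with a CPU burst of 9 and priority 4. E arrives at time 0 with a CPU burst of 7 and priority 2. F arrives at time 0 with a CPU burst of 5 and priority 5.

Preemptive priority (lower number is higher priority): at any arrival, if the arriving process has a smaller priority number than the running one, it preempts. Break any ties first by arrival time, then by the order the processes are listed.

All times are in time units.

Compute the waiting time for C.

Schedule: | B 0-10 | E 10-17 | C 17-20 | D 20-29 | F 29-34 | A 34-41 |
Completion: A=41  B=10  C=20  D=29  E=17  F=34
Waiting(C) = turnaround − burst = 20 − 3 = 17

17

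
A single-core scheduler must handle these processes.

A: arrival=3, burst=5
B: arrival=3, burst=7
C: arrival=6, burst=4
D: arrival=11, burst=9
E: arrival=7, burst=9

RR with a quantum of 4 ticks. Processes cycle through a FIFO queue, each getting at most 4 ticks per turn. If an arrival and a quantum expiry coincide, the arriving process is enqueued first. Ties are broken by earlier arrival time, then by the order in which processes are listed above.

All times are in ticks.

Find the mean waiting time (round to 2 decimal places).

Gantt: | idle 0-3 | A 3-7 | B 7-11 | C 11-15 | E 15-19 | A 19-20 | D 20-24 | B 24-27 | E 27-31 | D 31-35 | E 35-36 | D 36-37 |
Completion: A=20  B=27  C=15  D=37  E=36
Waiting times: A=12, B=17, C=5, D=17, E=20
Average waiting = (12+17+5+17+20) / 5 = 71/5 = 14.20

14.20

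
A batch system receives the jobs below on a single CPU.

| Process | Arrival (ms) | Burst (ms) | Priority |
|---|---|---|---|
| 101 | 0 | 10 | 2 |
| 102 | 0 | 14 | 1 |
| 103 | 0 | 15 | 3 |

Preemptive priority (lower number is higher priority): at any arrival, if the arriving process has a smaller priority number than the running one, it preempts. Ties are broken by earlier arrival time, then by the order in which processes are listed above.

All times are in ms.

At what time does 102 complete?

Timeline: | 102 0-14 | 101 14-24 | 103 24-39 |
Completion: 101=24  102=14  103=39
Turnaround (C−A): 101=24  102=14  103=39

14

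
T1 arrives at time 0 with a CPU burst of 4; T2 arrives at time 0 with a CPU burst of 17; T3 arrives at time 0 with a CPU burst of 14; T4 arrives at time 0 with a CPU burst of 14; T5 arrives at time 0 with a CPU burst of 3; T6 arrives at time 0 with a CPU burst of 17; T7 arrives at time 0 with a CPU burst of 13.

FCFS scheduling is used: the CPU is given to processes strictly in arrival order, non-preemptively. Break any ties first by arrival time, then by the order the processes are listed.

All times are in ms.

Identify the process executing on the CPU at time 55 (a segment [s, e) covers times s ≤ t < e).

Gantt: | T1 0-4 | T2 4-21 | T3 21-35 | T4 35-49 | T5 49-52 | T6 52-69 | T7 69-82 |
Completion: T1=4  T2=21  T3=35  T4=49  T5=52  T6=69  T7=82
Turnaround (C−A): T1=4  T2=21  T3=35  T4=49  T5=52  T6=69  T7=82

T6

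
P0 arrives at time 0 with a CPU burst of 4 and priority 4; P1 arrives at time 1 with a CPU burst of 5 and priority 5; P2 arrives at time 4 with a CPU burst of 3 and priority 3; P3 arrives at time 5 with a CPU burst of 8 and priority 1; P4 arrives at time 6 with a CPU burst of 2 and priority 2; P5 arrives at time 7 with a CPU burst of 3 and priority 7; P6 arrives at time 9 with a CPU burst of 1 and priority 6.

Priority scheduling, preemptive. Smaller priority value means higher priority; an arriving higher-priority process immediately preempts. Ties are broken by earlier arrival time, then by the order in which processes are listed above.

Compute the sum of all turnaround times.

Schedule: | P0 0-4 | P2 4-5 | P3 5-13 | P4 13-15 | P2 15-17 | P1 17-22 | P6 22-23 | P5 23-26 |
Completion: P0=4  P1=22  P2=17  P3=13  P4=15  P5=26  P6=23
Turnaround = completion − arrival: P0=4, P1=21, P2=13, P3=8, P4=9, P5=19, P6=14
Total turnaround = 4 + 21 + 13 + 8 + 9 + 19 + 14 = 88

88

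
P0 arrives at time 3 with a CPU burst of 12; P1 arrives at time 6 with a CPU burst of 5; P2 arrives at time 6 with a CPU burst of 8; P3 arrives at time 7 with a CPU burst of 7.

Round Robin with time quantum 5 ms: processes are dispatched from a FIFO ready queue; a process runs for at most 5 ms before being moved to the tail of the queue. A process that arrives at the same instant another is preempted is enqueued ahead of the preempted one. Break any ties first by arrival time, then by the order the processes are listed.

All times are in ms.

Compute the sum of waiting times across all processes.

58

Gantt: | idle 0-3 | P0 3-8 | P1 8-13 | P2 13-18 | P3 18-23 | P0 23-28 | P2 28-31 | P3 31-33 | P0 33-35 |
Completion: P0=35  P1=13  P2=31  P3=33
Turnaround (C−A): P0=32  P1=7  P2=25  P3=26
Waiting = turnaround − burst: P0=20, P1=2, P2=17, P3=19
Total waiting = 20 + 2 + 17 + 19 = 58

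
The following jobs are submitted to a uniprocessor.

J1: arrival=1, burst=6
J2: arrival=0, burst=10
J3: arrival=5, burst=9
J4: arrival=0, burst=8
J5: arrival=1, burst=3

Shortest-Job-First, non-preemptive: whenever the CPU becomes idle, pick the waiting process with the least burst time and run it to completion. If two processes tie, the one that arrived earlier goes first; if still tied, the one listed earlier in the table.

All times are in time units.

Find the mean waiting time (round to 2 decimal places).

11.00

Gantt: | J4 0-8 | J5 8-11 | J1 11-17 | J3 17-26 | J2 26-36 |
Completion: J1=17  J2=36  J3=26  J4=8  J5=11
Turnaround (C−A): J1=16  J2=36  J3=21  J4=8  J5=10
Waiting times: J1=10, J2=26, J3=12, J4=0, J5=7
Average waiting = (10+26+12+0+7) / 5 = 55/5 = 11.00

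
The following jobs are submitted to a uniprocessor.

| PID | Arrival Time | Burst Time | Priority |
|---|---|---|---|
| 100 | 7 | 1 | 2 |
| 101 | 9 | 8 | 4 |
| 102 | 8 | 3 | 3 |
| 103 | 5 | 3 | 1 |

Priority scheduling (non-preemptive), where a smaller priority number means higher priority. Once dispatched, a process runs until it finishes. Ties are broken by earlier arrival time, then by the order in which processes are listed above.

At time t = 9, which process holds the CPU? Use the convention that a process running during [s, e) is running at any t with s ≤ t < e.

102

Gantt: | idle 0-5 | 103 5-8 | 100 8-9 | 102 9-12 | 101 12-20 |
Completion: 100=9  101=20  102=12  103=8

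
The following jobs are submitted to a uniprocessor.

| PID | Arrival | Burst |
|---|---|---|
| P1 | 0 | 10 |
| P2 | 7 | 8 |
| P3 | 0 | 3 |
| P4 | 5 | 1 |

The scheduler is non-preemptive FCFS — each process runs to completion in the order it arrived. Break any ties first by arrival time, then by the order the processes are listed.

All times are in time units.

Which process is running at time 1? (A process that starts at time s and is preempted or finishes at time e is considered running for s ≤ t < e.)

P1

Gantt: | P1 0-10 | P3 10-13 | P4 13-14 | P2 14-22 |
Completion: P1=10  P2=22  P3=13  P4=14
Turnaround (C−A): P1=10  P2=15  P3=13  P4=9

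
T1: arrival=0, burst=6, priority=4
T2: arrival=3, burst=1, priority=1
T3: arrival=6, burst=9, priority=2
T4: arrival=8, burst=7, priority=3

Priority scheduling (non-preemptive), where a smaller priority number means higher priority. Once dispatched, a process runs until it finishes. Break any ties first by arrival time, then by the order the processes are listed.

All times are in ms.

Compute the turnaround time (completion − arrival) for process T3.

10

Gantt: | T1 0-6 | T2 6-7 | T3 7-16 | T4 16-23 |
Completion: T1=6  T2=7  T3=16  T4=23
Turnaround (C−A): T1=6  T2=4  T3=10  T4=15
Turnaround(T3) = completion − arrival = 16 − 6 = 10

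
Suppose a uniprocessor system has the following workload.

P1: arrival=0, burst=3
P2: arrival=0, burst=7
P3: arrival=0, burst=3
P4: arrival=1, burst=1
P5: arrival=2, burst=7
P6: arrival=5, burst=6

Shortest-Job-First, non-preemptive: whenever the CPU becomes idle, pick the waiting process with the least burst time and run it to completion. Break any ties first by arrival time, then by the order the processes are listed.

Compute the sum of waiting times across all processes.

Gantt: | P1 0-3 | P4 3-4 | P3 4-7 | P6 7-13 | P2 13-20 | P5 20-27 |
Completion: P1=3  P2=20  P3=7  P4=4  P5=27  P6=13
Turnaround (C−A): P1=3  P2=20  P3=7  P4=3  P5=25  P6=8
Waiting = turnaround − burst: P1=0, P2=13, P3=4, P4=2, P5=18, P6=2
Total waiting = 0 + 13 + 4 + 2 + 18 + 2 = 39

39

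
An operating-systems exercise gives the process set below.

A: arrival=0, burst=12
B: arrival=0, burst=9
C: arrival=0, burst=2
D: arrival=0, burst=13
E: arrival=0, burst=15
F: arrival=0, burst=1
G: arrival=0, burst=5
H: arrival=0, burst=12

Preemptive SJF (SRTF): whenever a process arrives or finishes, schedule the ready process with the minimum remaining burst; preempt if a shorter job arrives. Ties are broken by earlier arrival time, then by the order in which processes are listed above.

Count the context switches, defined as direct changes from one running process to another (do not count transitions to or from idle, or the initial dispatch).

7

Gantt: | F 0-1 | C 1-3 | G 3-8 | B 8-17 | A 17-29 | H 29-41 | D 41-54 | E 54-69 |
Completion: A=29  B=17  C=3  D=54  E=69  F=1  G=8  H=41
Turnaround (C−A): A=29  B=17  C=3  D=54  E=69  F=1  G=8  H=41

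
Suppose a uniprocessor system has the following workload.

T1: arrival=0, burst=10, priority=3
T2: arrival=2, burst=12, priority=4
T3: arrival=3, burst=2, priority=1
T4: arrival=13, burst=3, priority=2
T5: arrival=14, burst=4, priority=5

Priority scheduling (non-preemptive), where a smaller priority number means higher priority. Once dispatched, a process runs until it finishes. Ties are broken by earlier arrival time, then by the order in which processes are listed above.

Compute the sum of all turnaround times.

Gantt: | T1 0-10 | T3 10-12 | T2 12-24 | T4 24-27 | T5 27-31 |
Completion: T1=10  T2=24  T3=12  T4=27  T5=31
Turnaround (C−A): T1=10  T2=22  T3=9  T4=14  T5=17
Turnaround = completion − arrival: T1=10, T2=22, T3=9, T4=14, T5=17
Total turnaround = 10 + 22 + 9 + 14 + 17 = 72

72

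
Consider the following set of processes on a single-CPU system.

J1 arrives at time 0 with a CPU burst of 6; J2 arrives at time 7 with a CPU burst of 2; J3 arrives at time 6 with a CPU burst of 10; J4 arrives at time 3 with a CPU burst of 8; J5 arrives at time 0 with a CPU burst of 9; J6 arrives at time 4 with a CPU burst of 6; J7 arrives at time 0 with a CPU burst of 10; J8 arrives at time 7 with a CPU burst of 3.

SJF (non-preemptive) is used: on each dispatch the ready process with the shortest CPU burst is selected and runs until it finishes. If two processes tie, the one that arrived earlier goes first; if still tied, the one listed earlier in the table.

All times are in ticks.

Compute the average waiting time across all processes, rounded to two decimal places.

Gantt: | J1 0-6 | J6 6-12 | J2 12-14 | J8 14-17 | J4 17-25 | J5 25-34 | J7 34-44 | J3 44-54 |
Completion: J1=6  J2=14  J3=54  J4=25  J5=34  J6=12  J7=44  J8=17
Waiting times: J1=0, J2=5, J3=38, J4=14, J5=25, J6=2, J7=34, J8=7
Average waiting = (0+5+38+14+25+2+34+7) / 8 = 125/8 = 15.63

15.63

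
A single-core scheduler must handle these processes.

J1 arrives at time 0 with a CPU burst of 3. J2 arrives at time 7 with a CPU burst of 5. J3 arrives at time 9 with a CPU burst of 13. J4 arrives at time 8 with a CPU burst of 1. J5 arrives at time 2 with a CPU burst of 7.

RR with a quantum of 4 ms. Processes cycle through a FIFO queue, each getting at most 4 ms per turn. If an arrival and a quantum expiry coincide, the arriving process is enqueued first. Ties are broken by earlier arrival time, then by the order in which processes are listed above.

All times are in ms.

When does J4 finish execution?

Schedule: | J1 0-3 | J5 3-7 | J2 7-11 | J5 11-14 | J4 14-15 | J3 15-19 | J2 19-20 | J3 20-29 |
Completion: J1=3  J2=20  J3=29  J4=15  J5=14
Turnaround (C−A): J1=3  J2=13  J3=20  J4=7  J5=12

15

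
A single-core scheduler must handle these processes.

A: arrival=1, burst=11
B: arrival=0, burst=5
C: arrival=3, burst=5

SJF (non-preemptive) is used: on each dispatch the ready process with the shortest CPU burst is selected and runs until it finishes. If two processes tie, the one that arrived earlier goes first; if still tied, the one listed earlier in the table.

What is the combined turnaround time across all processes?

Timeline: | B 0-5 | C 5-10 | A 10-21 |
Completion: A=21  B=5  C=10
Turnaround (C−A): A=20  B=5  C=7
Turnaround = completion − arrival: A=20, B=5, C=7
Total turnaround = 20 + 5 + 7 = 32

32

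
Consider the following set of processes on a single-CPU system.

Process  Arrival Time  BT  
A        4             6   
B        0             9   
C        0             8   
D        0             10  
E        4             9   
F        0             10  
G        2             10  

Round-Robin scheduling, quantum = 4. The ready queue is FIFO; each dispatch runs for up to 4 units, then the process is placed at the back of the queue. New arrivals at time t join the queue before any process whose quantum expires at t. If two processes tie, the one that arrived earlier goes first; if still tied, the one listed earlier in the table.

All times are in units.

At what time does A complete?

50

Gantt: | B 0-4 | C 4-8 | D 8-12 | F 12-16 | G 16-20 | A 20-24 | E 24-28 | B 28-32 | C 32-36 | D 36-40 | F 40-44 | G 44-48 | A 48-50 | E 50-54 | B 54-55 | D 55-57 | F 57-59 | G 59-61 | E 61-62 |
Completion: A=50  B=55  C=36  D=57  E=62  F=59  G=61
Turnaround (C−A): A=46  B=55  C=36  D=57  E=58  F=59  G=59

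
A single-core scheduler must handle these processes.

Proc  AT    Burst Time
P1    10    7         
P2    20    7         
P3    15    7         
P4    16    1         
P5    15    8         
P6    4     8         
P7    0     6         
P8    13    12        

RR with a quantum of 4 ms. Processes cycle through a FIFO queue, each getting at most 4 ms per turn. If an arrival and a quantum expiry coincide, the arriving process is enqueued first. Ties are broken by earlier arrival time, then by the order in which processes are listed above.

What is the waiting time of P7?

Schedule: | P7 0-4 | P6 4-8 | P7 8-10 | P6 10-14 | P1 14-18 | P8 18-22 | P3 22-26 | P5 26-30 | P4 30-31 | P1 31-34 | P2 34-38 | P8 38-42 | P3 42-45 | P5 45-49 | P2 49-52 | P8 52-56 |
Completion: P1=34  P2=52  P3=45  P4=31  P5=49  P6=14  P7=10  P8=56
Turnaround (C−A): P1=24  P2=32  P3=30  P4=15  P5=34  P6=10  P7=10  P8=43
Waiting(P7) = turnaround − burst = 10 − 6 = 4

4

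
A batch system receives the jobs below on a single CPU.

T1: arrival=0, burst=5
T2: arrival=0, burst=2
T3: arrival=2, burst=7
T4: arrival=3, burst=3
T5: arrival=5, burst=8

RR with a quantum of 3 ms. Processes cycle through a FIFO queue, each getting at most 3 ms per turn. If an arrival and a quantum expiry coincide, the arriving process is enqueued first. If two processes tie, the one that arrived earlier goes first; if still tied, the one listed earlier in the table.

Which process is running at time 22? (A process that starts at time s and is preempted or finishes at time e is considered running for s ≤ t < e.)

Schedule: | T1 0-3 | T2 3-5 | T3 5-8 | T4 8-11 | T1 11-13 | T5 13-16 | T3 16-19 | T5 19-22 | T3 22-23 | T5 23-25 |
Completion: T1=13  T2=5  T3=23  T4=11  T5=25
Turnaround (C−A): T1=13  T2=5  T3=21  T4=8  T5=20

T3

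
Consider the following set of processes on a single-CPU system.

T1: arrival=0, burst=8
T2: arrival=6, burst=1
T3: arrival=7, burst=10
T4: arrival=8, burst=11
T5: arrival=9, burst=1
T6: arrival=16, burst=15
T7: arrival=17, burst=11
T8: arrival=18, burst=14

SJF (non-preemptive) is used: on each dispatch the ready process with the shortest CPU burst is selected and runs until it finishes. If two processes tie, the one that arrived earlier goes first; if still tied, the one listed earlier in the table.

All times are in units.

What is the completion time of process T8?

56

Timeline: | T1 0-8 | T2 8-9 | T5 9-10 | T3 10-20 | T4 20-31 | T7 31-42 | T8 42-56 | T6 56-71 |
Completion: T1=8  T2=9  T3=20  T4=31  T5=10  T6=71  T7=42  T8=56
Turnaround (C−A): T1=8  T2=3  T3=13  T4=23  T5=1  T6=55  T7=25  T8=38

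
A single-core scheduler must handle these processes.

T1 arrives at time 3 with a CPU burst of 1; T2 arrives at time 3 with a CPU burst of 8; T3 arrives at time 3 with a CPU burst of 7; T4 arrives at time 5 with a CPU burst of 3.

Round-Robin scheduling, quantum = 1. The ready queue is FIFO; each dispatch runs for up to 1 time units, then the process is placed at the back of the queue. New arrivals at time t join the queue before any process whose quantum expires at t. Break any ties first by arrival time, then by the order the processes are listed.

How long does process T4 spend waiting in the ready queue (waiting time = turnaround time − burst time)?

5

Schedule: | idle 0-3 | T1 3-4 | T2 4-5 | T3 5-6 | T4 6-7 | T2 7-8 | T3 8-9 | T4 9-10 | T2 10-11 | T3 11-12 | T4 12-13 | T2 13-14 | T3 14-15 | T2 15-16 | T3 16-17 | T2 17-18 | T3 18-19 | T2 19-20 | T3 20-21 | T2 21-22 |
Completion: T1=4  T2=22  T3=21  T4=13
Turnaround (C−A): T1=1  T2=19  T3=18  T4=8
Waiting(T4) = turnaround − burst = 8 − 3 = 5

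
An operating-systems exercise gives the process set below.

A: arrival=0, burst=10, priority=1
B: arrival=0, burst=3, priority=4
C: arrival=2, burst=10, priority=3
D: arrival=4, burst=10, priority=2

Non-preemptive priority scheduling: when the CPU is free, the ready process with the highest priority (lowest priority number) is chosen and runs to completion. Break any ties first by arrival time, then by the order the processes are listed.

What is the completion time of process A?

10

Timeline: | A 0-10 | D 10-20 | C 20-30 | B 30-33 |
Completion: A=10  B=33  C=30  D=20
Turnaround (C−A): A=10  B=33  C=28  D=16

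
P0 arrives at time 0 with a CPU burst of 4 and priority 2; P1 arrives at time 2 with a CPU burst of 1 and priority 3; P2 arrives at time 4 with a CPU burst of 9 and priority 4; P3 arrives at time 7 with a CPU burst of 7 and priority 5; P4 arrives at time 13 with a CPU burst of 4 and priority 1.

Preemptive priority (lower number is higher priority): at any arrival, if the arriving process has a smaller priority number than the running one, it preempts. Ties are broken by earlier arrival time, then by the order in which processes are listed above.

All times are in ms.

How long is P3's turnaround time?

Schedule: | P0 0-4 | P1 4-5 | P2 5-13 | P4 13-17 | P2 17-18 | P3 18-25 |
Completion: P0=4  P1=5  P2=18  P3=25  P4=17
Turnaround (C−A): P0=4  P1=3  P2=14  P3=18  P4=4
Turnaround(P3) = completion − arrival = 25 − 7 = 18

18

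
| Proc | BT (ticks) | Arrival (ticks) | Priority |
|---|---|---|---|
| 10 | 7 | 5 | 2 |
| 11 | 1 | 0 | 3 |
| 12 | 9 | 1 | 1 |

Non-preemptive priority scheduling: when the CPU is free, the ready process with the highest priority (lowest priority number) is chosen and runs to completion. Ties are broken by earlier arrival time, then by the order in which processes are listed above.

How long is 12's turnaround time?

Gantt: | 11 0-1 | 12 1-10 | 10 10-17 |
Completion: 10=17  11=1  12=10
Turnaround (C−A): 10=12  11=1  12=9
Turnaround(12) = completion − arrival = 10 − 1 = 9

9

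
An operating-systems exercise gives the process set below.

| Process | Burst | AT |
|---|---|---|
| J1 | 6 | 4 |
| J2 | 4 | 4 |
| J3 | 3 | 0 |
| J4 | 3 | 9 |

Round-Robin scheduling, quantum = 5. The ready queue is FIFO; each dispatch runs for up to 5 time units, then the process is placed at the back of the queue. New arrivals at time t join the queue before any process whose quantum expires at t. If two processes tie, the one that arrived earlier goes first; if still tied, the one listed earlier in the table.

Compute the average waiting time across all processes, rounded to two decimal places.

Timeline: | J3 0-3 | idle 3-4 | J1 4-9 | J2 9-13 | J4 13-16 | J1 16-17 |
Completion: J1=17  J2=13  J3=3  J4=16
Waiting times: J1=7, J2=5, J3=0, J4=4
Average waiting = (7+5+0+4) / 4 = 16/4 = 4.00

4.00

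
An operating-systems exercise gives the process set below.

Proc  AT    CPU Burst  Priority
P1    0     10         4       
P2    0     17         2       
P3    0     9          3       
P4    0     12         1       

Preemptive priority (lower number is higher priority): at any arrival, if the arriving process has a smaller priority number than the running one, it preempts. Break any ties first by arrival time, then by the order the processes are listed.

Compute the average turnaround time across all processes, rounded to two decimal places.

31.75

Gantt: | P4 0-12 | P2 12-29 | P3 29-38 | P1 38-48 |
Completion: P1=48  P2=29  P3=38  P4=12
Turnaround (C−A): P1=48  P2=29  P3=38  P4=12
Turnaround times: P1=48, P2=29, P3=38, P4=12
Average turnaround = (48+29+38+12) / 4 = 127/4 = 31.75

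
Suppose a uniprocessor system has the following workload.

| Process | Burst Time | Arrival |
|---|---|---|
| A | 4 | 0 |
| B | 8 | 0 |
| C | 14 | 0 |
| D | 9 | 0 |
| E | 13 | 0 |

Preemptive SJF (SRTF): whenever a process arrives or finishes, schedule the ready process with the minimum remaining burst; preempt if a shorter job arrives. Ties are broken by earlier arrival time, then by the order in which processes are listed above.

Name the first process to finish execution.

Schedule: | A 0-4 | B 4-12 | D 12-21 | E 21-34 | C 34-48 |
Completion: A=4  B=12  C=48  D=21  E=34
Turnaround (C−A): A=4  B=12  C=48  D=21  E=34
Finish order: A → B → D → E → C

A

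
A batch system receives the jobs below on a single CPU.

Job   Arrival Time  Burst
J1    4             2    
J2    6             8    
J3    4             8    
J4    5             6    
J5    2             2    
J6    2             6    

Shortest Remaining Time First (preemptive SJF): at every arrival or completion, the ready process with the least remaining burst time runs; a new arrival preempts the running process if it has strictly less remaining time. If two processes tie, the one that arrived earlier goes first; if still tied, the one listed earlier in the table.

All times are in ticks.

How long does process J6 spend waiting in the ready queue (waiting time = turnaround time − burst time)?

4

Schedule: | idle 0-2 | J5 2-4 | J1 4-6 | J6 6-12 | J4 12-18 | J3 18-26 | J2 26-34 |
Completion: J1=6  J2=34  J3=26  J4=18  J5=4  J6=12
Turnaround (C−A): J1=2  J2=28  J3=22  J4=13  J5=2  J6=10
Waiting(J6) = turnaround − burst = 10 − 6 = 4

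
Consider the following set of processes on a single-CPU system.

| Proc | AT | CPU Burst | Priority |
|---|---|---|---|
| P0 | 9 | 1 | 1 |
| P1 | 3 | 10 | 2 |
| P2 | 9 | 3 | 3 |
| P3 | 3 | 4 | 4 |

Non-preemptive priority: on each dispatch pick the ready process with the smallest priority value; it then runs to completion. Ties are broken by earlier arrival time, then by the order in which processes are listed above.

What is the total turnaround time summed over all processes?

Timeline: | idle 0-3 | P1 3-13 | P0 13-14 | P2 14-17 | P3 17-21 |
Completion: P0=14  P1=13  P2=17  P3=21
Turnaround (C−A): P0=5  P1=10  P2=8  P3=18
Turnaround = completion − arrival: P0=5, P1=10, P2=8, P3=18
Total turnaround = 5 + 10 + 8 + 18 = 41

41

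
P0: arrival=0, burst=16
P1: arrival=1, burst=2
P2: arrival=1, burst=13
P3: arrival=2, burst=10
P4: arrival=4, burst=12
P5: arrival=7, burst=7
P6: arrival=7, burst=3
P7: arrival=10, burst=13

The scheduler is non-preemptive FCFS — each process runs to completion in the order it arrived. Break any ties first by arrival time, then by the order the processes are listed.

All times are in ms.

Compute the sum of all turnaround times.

326

Gantt: | P0 0-16 | P1 16-18 | P2 18-31 | P3 31-41 | P4 41-53 | P5 53-60 | P6 60-63 | P7 63-76 |
Completion: P0=16  P1=18  P2=31  P3=41  P4=53  P5=60  P6=63  P7=76
Turnaround = completion − arrival: P0=16, P1=17, P2=30, P3=39, P4=49, P5=53, P6=56, P7=66
Total turnaround = 16 + 17 + 30 + 39 + 49 + 53 + 56 + 66 = 326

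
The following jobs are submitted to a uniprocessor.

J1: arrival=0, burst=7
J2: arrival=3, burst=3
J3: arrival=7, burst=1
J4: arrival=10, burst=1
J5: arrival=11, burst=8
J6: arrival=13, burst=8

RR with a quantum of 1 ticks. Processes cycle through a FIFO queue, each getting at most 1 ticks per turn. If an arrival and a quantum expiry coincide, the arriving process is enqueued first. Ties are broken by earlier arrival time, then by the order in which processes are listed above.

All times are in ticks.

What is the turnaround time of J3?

2

Gantt: | J1 0-3 | J2 3-4 | J1 4-5 | J2 5-6 | J1 6-7 | J2 7-8 | J3 8-9 | J1 9-10 | J4 10-11 | J1 11-12 | J5 12-13 | J6 13-14 | J5 14-15 | J6 15-16 | J5 16-17 | J6 17-18 | J5 18-19 | J6 19-20 | J5 20-21 | J6 21-22 | J5 22-23 | J6 23-24 | J5 24-25 | J6 25-26 | J5 26-27 | J6 27-28 |
Completion: J1=12  J2=8  J3=9  J4=11  J5=27  J6=28
Turnaround(J3) = completion − arrival = 9 − 7 = 2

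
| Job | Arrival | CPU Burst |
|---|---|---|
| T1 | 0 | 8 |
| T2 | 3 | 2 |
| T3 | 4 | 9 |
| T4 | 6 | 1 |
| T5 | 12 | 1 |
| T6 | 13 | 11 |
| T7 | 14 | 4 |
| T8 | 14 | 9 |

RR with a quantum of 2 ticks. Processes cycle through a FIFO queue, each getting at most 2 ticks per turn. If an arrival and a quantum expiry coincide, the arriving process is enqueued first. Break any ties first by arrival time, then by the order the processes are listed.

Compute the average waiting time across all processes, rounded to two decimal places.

11.38

Timeline: | T1 0-4 | T2 4-6 | T3 6-8 | T1 8-10 | T4 10-11 | T3 11-13 | T1 13-15 | T5 15-16 | T6 16-18 | T3 18-20 | T7 20-22 | T8 22-24 | T6 24-26 | T3 26-28 | T7 28-30 | T8 30-32 | T6 32-34 | T3 34-35 | T8 35-37 | T6 37-39 | T8 39-41 | T6 41-43 | T8 43-44 | T6 44-45 |
Completion: T1=15  T2=6  T3=35  T4=11  T5=16  T6=45  T7=30  T8=44
Waiting times: T1=7, T2=1, T3=22, T4=4, T5=3, T6=21, T7=12, T8=21
Average waiting = (7+1+22+4+3+21+12+21) / 8 = 91/8 = 11.38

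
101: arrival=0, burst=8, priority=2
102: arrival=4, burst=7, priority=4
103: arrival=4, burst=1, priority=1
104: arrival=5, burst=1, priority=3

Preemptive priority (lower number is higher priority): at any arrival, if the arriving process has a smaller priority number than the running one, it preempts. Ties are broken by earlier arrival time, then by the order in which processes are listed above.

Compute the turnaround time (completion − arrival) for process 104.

5

Timeline: | 101 0-4 | 103 4-5 | 101 5-9 | 104 9-10 | 102 10-17 |
Completion: 101=9  102=17  103=5  104=10
Turnaround (C−A): 101=9  102=13  103=1  104=5
Turnaround(104) = completion − arrival = 10 − 5 = 5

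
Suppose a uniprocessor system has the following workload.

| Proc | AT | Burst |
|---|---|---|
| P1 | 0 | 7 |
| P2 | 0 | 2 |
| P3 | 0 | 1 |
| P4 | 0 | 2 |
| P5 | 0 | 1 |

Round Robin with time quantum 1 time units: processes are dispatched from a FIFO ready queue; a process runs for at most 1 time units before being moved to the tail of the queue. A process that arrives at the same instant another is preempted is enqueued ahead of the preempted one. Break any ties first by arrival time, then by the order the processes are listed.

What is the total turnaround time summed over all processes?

36

Timeline: | P1 0-1 | P2 1-2 | P3 2-3 | P4 3-4 | P5 4-5 | P1 5-6 | P2 6-7 | P4 7-8 | P1 8-13 |
Completion: P1=13  P2=7  P3=3  P4=8  P5=5
Turnaround = completion − arrival: P1=13, P2=7, P3=3, P4=8, P5=5
Total turnaround = 13 + 7 + 3 + 8 + 5 = 36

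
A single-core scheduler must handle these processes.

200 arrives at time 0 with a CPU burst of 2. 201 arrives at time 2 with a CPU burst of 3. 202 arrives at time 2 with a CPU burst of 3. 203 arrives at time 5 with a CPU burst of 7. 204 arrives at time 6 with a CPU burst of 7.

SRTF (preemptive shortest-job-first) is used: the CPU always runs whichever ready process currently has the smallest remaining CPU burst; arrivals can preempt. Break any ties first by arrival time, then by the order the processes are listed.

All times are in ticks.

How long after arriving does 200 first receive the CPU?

0

Timeline: | 200 0-2 | 201 2-5 | 202 5-8 | 203 8-15 | 204 15-22 |
Completion: 200=2  201=5  202=8  203=15  204=22
Turnaround (C−A): 200=2  201=3  202=6  203=10  204=16
Response(200) = first start − arrival = 0 − 0 = 0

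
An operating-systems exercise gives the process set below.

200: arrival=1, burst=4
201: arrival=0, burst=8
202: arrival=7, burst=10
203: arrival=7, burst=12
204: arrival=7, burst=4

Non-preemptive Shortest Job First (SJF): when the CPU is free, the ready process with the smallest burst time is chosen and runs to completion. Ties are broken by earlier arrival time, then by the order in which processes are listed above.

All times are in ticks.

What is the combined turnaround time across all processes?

78

Schedule: | 201 0-8 | 200 8-12 | 204 12-16 | 202 16-26 | 203 26-38 |
Completion: 200=12  201=8  202=26  203=38  204=16
Turnaround = completion − arrival: 200=11, 201=8, 202=19, 203=31, 204=9
Total turnaround = 11 + 8 + 19 + 31 + 9 = 78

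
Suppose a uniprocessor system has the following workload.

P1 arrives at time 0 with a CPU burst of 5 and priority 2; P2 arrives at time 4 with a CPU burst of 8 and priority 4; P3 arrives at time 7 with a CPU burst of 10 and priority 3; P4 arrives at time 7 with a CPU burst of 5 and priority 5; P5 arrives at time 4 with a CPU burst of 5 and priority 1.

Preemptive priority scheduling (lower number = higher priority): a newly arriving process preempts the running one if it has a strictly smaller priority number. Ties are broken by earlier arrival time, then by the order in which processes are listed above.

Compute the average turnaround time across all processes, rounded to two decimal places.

Schedule: | P1 0-4 | P5 4-9 | P1 9-10 | P3 10-20 | P2 20-28 | P4 28-33 |
Completion: P1=10  P2=28  P3=20  P4=33  P5=9
Turnaround (C−A): P1=10  P2=24  P3=13  P4=26  P5=5
Turnaround times: P1=10, P2=24, P3=13, P4=26, P5=5
Average turnaround = (10+24+13+26+5) / 5 = 78/5 = 15.60

15.60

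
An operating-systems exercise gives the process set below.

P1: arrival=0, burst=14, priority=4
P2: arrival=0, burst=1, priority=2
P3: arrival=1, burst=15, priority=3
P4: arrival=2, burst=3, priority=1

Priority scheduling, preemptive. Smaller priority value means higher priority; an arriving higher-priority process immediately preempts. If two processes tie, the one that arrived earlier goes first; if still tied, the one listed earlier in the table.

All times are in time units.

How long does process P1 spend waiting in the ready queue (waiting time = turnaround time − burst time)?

Timeline: | P2 0-1 | P3 1-2 | P4 2-5 | P3 5-19 | P1 19-33 |
Completion: P1=33  P2=1  P3=19  P4=5
Turnaround (C−A): P1=33  P2=1  P3=18  P4=3
Waiting(P1) = turnaround − burst = 33 − 14 = 19

19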